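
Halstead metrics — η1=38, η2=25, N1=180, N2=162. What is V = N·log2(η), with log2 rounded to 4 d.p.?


Formula: V = N * log2(η), where N = N1 + N2 and η = η1 + η2
η = 38 + 25 = 63
N = 180 + 162 = 342
log2(63) ≈ 5.9773
V = 342 * 5.9773 = 2044.24

2044.24


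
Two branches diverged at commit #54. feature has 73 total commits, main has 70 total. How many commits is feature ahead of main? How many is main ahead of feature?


Common ancestor: commit #54
feature commits after divergence: 73 - 54 = 19
main commits after divergence: 70 - 54 = 16
feature is 19 commits ahead of main
main is 16 commits ahead of feature

feature ahead: 19, main ahead: 16


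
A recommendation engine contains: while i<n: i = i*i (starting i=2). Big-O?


Reasoning: squaring drives double-exponential growth; iterations ~ log log n
Complexity: O(log log n)

O(log log n)


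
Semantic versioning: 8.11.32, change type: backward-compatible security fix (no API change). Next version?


Current: 8.11.32
Change category: 'backward-compatible security fix (no API change)' → patch bump
SemVer rule: patch bump → increment PATCH (MAJOR and MINOR unchanged)
New: 8.11.33

8.11.33


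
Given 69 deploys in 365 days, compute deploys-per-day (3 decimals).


Formula: deployments per day = releases / days
= 69 / 365
= 0.189 deploys/day
(equivalently, 1.32 deploys/week)

0.189 deploys/day


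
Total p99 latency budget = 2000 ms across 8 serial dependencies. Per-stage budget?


Formula: per_stage = total_budget / stages
per_stage = 2000 / 8
per_stage = 250.0 ms

250.0 ms


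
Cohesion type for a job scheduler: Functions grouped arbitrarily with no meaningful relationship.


Reasoning: Worst: random grouping
Type: Coincidental cohesion

Coincidental cohesion


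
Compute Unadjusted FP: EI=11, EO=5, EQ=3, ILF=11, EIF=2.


UFP = EI*4 + EO*5 + EQ*4 + ILF*10 + EIF*7
UFP = 11*4 + 5*5 + 3*4 + 11*10 + 2*7
UFP = 44 + 25 + 12 + 110 + 14
UFP = 205

205


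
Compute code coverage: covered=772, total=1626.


Coverage = covered / total * 100
Coverage = 772 / 1626 * 100
Coverage = 47.48%

47.48%


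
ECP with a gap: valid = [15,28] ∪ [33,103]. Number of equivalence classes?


Valid ranges: [15,28] and [33,103]
Class 1: x < 15 — invalid
Class 2: 15 ≤ x ≤ 28 — valid
Class 3: 28 < x < 33 — invalid (gap between ranges)
Class 4: 33 ≤ x ≤ 103 — valid
Class 5: x > 103 — invalid
Total equivalence classes: 5

5 equivalence classes


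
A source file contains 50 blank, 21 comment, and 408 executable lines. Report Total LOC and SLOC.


Total LOC = blank + comment + code
Total LOC = 50 + 21 + 408 = 479
SLOC (source only) = code = 408

Total LOC: 479, SLOC: 408


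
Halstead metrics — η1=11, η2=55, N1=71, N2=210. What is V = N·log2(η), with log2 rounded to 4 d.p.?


Formula: V = N * log2(η), where N = N1 + N2 and η = η1 + η2
η = 11 + 55 = 66
N = 71 + 210 = 281
log2(66) ≈ 6.0444
V = 281 * 6.0444 = 1698.48

1698.48


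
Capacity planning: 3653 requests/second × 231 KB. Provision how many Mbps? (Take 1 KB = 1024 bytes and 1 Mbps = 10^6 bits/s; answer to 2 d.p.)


Formula: Mbps = payload_bytes * RPS * 8 / 1e6
Payload per request = 231 KB = 231 * 1024 = 236544 bytes
Total bytes/sec = 236544 * 3653 = 864095232
Total bits/sec = 864095232 * 8 = 6912761856
Mbps = 6912761856 / 1e6 = 6912.76

6912.76 Mbps


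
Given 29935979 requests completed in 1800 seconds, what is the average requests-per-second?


Formula: throughput = requests / seconds
throughput = 29935979 / 1800
throughput = 16631.1 requests/second

16631.1 requests/second


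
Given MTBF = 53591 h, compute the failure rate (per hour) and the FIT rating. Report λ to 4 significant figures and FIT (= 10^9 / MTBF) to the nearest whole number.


Formula: λ = 1 / MTBF; FIT = λ × 1e9 = 1e9 / MTBF
λ = 1 / 53591 ≈ 1.866e-05 failures/hour
FIT = 1e9 / 53591 ≈ 18660 failures per 1e9 hours (nearest whole number)

λ = 1.866e-05 /h, FIT = 18660


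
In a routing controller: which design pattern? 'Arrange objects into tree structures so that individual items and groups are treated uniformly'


This matches the Composite pattern

Composite


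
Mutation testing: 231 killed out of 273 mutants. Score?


Mutation score = killed / total * 100
Mutation score = 231 / 273 * 100
Mutation score = 84.62%

84.62%


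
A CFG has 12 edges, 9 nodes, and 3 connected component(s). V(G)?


Formula: V(G) = E - N + 2P
V(G) = 12 - 9 + 2*3
V(G) = 3 + 6
V(G) = 9

9


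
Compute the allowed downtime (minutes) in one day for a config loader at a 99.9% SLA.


Formula: allowed downtime = period * (100 - SLA) / 100
Period (day) = 1440 minutes
Unavailability fraction = (100 - 99.9) / 100
Allowed downtime = 1440 * (100 - 99.9) / 100
Allowed downtime = 1.44 minutes

1.44 minutes


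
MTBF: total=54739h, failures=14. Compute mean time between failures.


Formula: MTBF = Total operating time / Number of failures
MTBF = 54739 / 14
MTBF = 3909.93 hours

3909.93 hours


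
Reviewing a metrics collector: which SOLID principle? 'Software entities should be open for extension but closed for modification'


This describes the Open/Closed Principle (OCP)

Open/Closed Principle (OCP)


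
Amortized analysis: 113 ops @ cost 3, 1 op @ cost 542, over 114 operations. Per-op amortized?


Formula: Amortized cost = Total cost / Operations
Total cost = (113 * 3) + (1 * 542)
Total cost = 339 + 542 = 881
Amortized = 881 / 114 = 7.7281

7.7281


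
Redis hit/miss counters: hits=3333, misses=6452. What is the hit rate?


Formula: hit rate = hits / (hits + misses) * 100
hit rate = 3333 / (3333 + 6452) * 100
hit rate = 3333 / 9785 * 100
hit rate = 34.06%

34.06%


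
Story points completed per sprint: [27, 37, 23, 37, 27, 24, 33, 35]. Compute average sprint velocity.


Formula: Avg velocity = Total points / Number of sprints
Points: [27, 37, 23, 37, 27, 24, 33, 35]
Sum = 27 + 37 + 23 + 37 + 27 + 24 + 33 + 35 = 243
Avg velocity = 243 / 8 = 30.38 points/sprint

30.38 points/sprint


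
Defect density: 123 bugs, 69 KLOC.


Defect density = defects / KLOC
Defect density = 123 / 69
Defect density = 1.783 defects/KLOC

1.783 defects/KLOC


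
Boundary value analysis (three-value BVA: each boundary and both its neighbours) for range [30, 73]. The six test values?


Range: [30, 73]
Boundaries: just below min, min, min+1, max-1, max, just above max
Values: [29, 30, 31, 72, 73, 74]

[29, 30, 31, 72, 73, 74]


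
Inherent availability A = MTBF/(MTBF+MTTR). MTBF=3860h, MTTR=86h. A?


Availability = MTBF / (MTBF + MTTR)
Availability = 3860 / (3860 + 86)
Availability = 3860 / 3946
Availability = 97.8206%

97.8206%


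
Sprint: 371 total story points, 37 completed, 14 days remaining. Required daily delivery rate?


Formula: Required rate = Remaining points / Days left
Remaining = 371 - 37 = 334 points
Required rate = 334 / 14 = 23.86 points/day

23.86 points/day


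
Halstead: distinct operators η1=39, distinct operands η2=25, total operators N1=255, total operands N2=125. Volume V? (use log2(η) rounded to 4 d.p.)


Formula: V = N * log2(η), where N = N1 + N2 and η = η1 + η2
η = 39 + 25 = 64
N = 255 + 125 = 380
log2(64) ≈ 6.0000
V = 380 * 6.0000 = 2280.00

2280.00


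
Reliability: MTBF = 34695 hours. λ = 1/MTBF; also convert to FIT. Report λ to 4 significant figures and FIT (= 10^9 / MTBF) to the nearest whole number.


Formula: λ = 1 / MTBF; FIT = λ × 1e9 = 1e9 / MTBF
λ = 1 / 34695 ≈ 2.882e-05 failures/hour
FIT = 1e9 / 34695 ≈ 28823 failures per 1e9 hours (nearest whole number)

λ = 2.882e-05 /h, FIT = 28823


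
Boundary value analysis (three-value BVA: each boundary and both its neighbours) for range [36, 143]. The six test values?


Range: [36, 143]
Boundaries: just below min, min, min+1, max-1, max, just above max
Values: [35, 36, 37, 142, 143, 144]

[35, 36, 37, 142, 143, 144]


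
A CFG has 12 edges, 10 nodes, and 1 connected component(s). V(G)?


Formula: V(G) = E - N + 2P
V(G) = 12 - 10 + 2*1
V(G) = 2 + 2
V(G) = 4

4


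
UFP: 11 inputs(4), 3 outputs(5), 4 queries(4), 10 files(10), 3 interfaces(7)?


UFP = EI*4 + EO*5 + EQ*4 + ILF*10 + EIF*7
UFP = 11*4 + 3*5 + 4*4 + 10*10 + 3*7
UFP = 44 + 15 + 16 + 100 + 21
UFP = 196

196


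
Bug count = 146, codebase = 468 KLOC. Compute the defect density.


Defect density = defects / KLOC
Defect density = 146 / 468
Defect density = 0.312 defects/KLOC

0.312 defects/KLOC


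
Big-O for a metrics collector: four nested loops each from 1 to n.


Reasoning: four levels of nesting
Complexity: O(n^4)

O(n^4)


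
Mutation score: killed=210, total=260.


Mutation score = killed / total * 100
Mutation score = 210 / 260 * 100
Mutation score = 80.77%

80.77%


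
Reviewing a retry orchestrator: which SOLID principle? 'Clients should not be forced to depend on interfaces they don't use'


This describes the Interface Segregation Principle (ISP)

Interface Segregation Principle (ISP)


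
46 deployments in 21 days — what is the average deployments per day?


Formula: deployments per day = releases / days
= 46 / 21
= 2.19 deploys/day
(equivalently, 15.33 deploys/week)

2.19 deploys/day


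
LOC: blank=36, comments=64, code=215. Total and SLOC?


Total LOC = blank + comment + code
Total LOC = 36 + 64 + 215 = 315
SLOC (source only) = code = 215

Total LOC: 315, SLOC: 215


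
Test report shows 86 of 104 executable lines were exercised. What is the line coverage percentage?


Coverage = covered / total * 100
Coverage = 86 / 104 * 100
Coverage = 82.69%

82.69%


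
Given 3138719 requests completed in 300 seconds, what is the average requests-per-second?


Formula: throughput = requests / seconds
throughput = 3138719 / 300
throughput = 10462.4 requests/second

10462.4 requests/second


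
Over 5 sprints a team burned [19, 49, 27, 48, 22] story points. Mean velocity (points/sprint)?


Formula: Avg velocity = Total points / Number of sprints
Points: [19, 49, 27, 48, 22]
Sum = 19 + 49 + 27 + 48 + 22 = 165
Avg velocity = 165 / 5 = 33.0 points/sprint

33.0 points/sprint


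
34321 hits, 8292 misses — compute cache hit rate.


Formula: hit rate = hits / (hits + misses) * 100
hit rate = 34321 / (34321 + 8292) * 100
hit rate = 34321 / 42613 * 100
hit rate = 80.54%

80.54%


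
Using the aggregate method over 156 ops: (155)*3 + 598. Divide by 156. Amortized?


Formula: Amortized cost = Total cost / Operations
Total cost = (155 * 3) + (1 * 598)
Total cost = 465 + 598 = 1063
Amortized = 1063 / 156 = 6.8141

6.8141


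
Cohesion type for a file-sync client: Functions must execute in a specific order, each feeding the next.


Reasoning: Output of one is input to next
Type: Sequential cohesion

Sequential cohesion


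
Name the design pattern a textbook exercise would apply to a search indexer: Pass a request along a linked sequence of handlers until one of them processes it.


This matches the Chain of Responsibility pattern

Chain of Responsibility


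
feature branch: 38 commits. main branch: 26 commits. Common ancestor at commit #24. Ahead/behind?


Common ancestor: commit #24
feature commits after divergence: 38 - 24 = 14
main commits after divergence: 26 - 24 = 2
feature is 14 commits ahead of main
main is 2 commits ahead of feature

feature ahead: 14, main ahead: 2


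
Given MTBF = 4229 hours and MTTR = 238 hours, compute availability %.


Availability = MTBF / (MTBF + MTTR)
Availability = 4229 / (4229 + 238)
Availability = 4229 / 4467
Availability = 94.672%

94.672%


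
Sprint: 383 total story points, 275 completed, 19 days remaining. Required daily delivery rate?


Formula: Required rate = Remaining points / Days left
Remaining = 383 - 275 = 108 points
Required rate = 108 / 19 = 5.68 points/day

5.68 points/day


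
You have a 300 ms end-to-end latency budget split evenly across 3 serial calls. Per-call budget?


Formula: per_stage = total_budget / stages
per_stage = 300 / 3
per_stage = 100.0 ms

100.0 ms


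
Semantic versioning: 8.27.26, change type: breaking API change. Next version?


Current: 8.27.26
Change category: 'breaking API change' → major bump
SemVer rule: major bump → increment MAJOR, reset MINOR and PATCH to 0
New: 9.0.0

9.0.0


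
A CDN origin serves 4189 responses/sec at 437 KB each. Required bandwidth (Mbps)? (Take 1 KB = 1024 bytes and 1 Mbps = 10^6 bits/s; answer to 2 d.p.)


Formula: Mbps = payload_bytes * RPS * 8 / 1e6
Payload per request = 437 KB = 437 * 1024 = 447488 bytes
Total bytes/sec = 447488 * 4189 = 1874527232
Total bits/sec = 1874527232 * 8 = 14996217856
Mbps = 14996217856 / 1e6 = 14996.22

14996.22 Mbps


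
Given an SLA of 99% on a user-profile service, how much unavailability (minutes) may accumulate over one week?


Formula: allowed downtime = period * (100 - SLA) / 100
Period (week) = 10080 minutes
Unavailability fraction = (100 - 99.0) / 100
Allowed downtime = 10080 * (100 - 99.0) / 100
Allowed downtime = 100.8 minutes

100.8 minutes


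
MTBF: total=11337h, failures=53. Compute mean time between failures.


Formula: MTBF = Total operating time / Number of failures
MTBF = 11337 / 53
MTBF = 213.91 hours

213.91 hours


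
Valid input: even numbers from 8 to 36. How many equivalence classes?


Constraint: even integers in [8, 36]
Class 1: x < 8 — out-of-range invalid
Class 2: x in [8,36] but odd — wrong type invalid
Class 3: x in [8,36] and even — valid
Class 4: x > 36 — out-of-range invalid
Total equivalence classes: 4

4 equivalence classes


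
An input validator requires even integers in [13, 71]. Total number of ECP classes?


Constraint: even integers in [13, 71]
Class 1: x < 13 — out-of-range invalid
Class 2: x in [13,71] but odd — wrong type invalid
Class 3: x in [13,71] and even — valid
Class 4: x > 71 — out-of-range invalid
Total equivalence classes: 4

4 equivalence classes


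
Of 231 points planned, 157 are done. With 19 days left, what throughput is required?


Formula: Required rate = Remaining points / Days left
Remaining = 231 - 157 = 74 points
Required rate = 74 / 19 = 3.89 points/day

3.89 points/day


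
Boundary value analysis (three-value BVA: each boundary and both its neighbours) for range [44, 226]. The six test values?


Range: [44, 226]
Boundaries: just below min, min, min+1, max-1, max, just above max
Values: [43, 44, 45, 225, 226, 227]

[43, 44, 45, 225, 226, 227]


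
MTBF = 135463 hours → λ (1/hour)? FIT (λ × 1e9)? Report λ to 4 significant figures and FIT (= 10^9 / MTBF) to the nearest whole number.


Formula: λ = 1 / MTBF; FIT = λ × 1e9 = 1e9 / MTBF
λ = 1 / 135463 ≈ 7.382e-06 failures/hour
FIT = 1e9 / 135463 ≈ 7382 failures per 1e9 hours (nearest whole number)

λ = 7.382e-06 /h, FIT = 7382


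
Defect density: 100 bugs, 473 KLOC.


Defect density = defects / KLOC
Defect density = 100 / 473
Defect density = 0.211 defects/KLOC

0.211 defects/KLOC


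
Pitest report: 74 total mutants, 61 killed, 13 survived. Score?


Mutation score = killed / total * 100
Mutation score = 61 / 74 * 100
Mutation score = 82.43%

82.43%


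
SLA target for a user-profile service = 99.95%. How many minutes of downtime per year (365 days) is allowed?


Formula: allowed downtime = period * (100 - SLA) / 100
Period (year (365 days)) = 525600 minutes
Unavailability fraction = (100 - 99.95) / 100
Allowed downtime = 525600 * (100 - 99.95) / 100
Allowed downtime = 262.8 minutes

262.8 minutes


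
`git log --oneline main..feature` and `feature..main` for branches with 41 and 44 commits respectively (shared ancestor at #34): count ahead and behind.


Common ancestor: commit #34
feature commits after divergence: 41 - 34 = 7
main commits after divergence: 44 - 34 = 10
feature is 7 commits ahead of main
main is 10 commits ahead of feature

feature ahead: 7, main ahead: 10


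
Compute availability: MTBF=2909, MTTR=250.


Availability = MTBF / (MTBF + MTTR)
Availability = 2909 / (2909 + 250)
Availability = 2909 / 3159
Availability = 92.0861%

92.0861%


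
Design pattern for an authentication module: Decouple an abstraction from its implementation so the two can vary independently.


This matches the Bridge pattern

Bridge


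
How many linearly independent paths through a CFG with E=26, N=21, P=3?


Formula: V(G) = E - N + 2P
V(G) = 26 - 21 + 2*3
V(G) = 5 + 6
V(G) = 11

11


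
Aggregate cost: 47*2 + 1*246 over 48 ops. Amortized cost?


Formula: Amortized cost = Total cost / Operations
Total cost = (47 * 2) + (1 * 246)
Total cost = 94 + 246 = 340
Amortized = 340 / 48 = 7.0833

7.0833


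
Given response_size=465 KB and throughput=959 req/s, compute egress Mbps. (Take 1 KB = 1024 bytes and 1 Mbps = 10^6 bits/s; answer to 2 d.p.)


Formula: Mbps = payload_bytes * RPS * 8 / 1e6
Payload per request = 465 KB = 465 * 1024 = 476160 bytes
Total bytes/sec = 476160 * 959 = 456637440
Total bits/sec = 456637440 * 8 = 3653099520
Mbps = 3653099520 / 1e6 = 3653.1

3653.1 Mbps


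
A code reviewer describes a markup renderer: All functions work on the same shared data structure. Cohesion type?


Reasoning: Functions share data
Type: Communicational cohesion

Communicational cohesion


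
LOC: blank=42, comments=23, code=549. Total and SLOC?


Total LOC = blank + comment + code
Total LOC = 42 + 23 + 549 = 614
SLOC (source only) = code = 549

Total LOC: 614, SLOC: 549


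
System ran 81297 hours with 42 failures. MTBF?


Formula: MTBF = Total operating time / Number of failures
MTBF = 81297 / 42
MTBF = 1935.64 hours

1935.64 hours


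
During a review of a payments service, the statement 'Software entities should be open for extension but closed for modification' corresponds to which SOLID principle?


This describes the Open/Closed Principle (OCP)

Open/Closed Principle (OCP)


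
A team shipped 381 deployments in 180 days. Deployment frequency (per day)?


Formula: deployments per day = releases / days
= 381 / 180
= 2.117 deploys/day
(equivalently, 14.82 deploys/week)

2.117 deploys/day


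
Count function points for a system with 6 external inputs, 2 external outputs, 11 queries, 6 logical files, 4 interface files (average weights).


UFP = EI*4 + EO*5 + EQ*4 + ILF*10 + EIF*7
UFP = 6*4 + 2*5 + 11*4 + 6*10 + 4*7
UFP = 24 + 10 + 44 + 60 + 28
UFP = 166

166


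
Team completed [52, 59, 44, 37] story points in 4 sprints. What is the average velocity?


Formula: Avg velocity = Total points / Number of sprints
Points: [52, 59, 44, 37]
Sum = 52 + 59 + 44 + 37 = 192
Avg velocity = 192 / 4 = 48.0 points/sprint

48.0 points/sprint


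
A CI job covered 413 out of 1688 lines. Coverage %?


Coverage = covered / total * 100
Coverage = 413 / 1688 * 100
Coverage = 24.47%

24.47%


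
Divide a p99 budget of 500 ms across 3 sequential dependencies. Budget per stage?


Formula: per_stage = total_budget / stages
per_stage = 500 / 3
per_stage = 166.67 ms

166.67 ms


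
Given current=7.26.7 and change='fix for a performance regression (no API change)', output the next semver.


Current: 7.26.7
Change category: 'fix for a performance regression (no API change)' → patch bump
SemVer rule: patch bump → increment PATCH (MAJOR and MINOR unchanged)
New: 7.26.8

7.26.8


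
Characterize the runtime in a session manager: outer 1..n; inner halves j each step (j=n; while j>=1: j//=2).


Reasoning: n times log n
Complexity: O(n log n)

O(n log n)


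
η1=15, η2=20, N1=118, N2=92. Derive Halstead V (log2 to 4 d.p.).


Formula: V = N * log2(η), where N = N1 + N2 and η = η1 + η2
η = 15 + 20 = 35
N = 118 + 92 = 210
log2(35) ≈ 5.1293
V = 210 * 5.1293 = 1077.15

1077.15


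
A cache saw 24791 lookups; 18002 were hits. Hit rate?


Formula: hit rate = hits / (hits + misses) * 100
hit rate = 18002 / (18002 + 6789) * 100
hit rate = 18002 / 24791 * 100
hit rate = 72.62%

72.62%


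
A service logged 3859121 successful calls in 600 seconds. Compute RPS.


Formula: throughput = requests / seconds
throughput = 3859121 / 600
throughput = 6431.87 requests/second

6431.87 requests/second


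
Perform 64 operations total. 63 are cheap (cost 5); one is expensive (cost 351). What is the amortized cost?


Formula: Amortized cost = Total cost / Operations
Total cost = (63 * 5) + (1 * 351)
Total cost = 315 + 351 = 666
Amortized = 666 / 64 = 10.4063

10.4063


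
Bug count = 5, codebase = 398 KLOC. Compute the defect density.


Defect density = defects / KLOC
Defect density = 5 / 398
Defect density = 0.013 defects/KLOC

0.013 defects/KLOC


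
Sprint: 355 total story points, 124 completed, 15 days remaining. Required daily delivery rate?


Formula: Required rate = Remaining points / Days left
Remaining = 355 - 124 = 231 points
Required rate = 231 / 15 = 15.4 points/day

15.4 points/day


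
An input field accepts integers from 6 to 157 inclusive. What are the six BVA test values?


Range: [6, 157]
Boundaries: just below min, min, min+1, max-1, max, just above max
Values: [5, 6, 7, 156, 157, 158]

[5, 6, 7, 156, 157, 158]


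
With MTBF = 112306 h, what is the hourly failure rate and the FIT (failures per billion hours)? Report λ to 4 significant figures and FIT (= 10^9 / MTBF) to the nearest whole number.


Formula: λ = 1 / MTBF; FIT = λ × 1e9 = 1e9 / MTBF
λ = 1 / 112306 ≈ 8.904e-06 failures/hour
FIT = 1e9 / 112306 ≈ 8904 failures per 1e9 hours (nearest whole number)

λ = 8.904e-06 /h, FIT = 8904


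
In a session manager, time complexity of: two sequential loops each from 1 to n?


Reasoning: sequential dominates: O(n) + O(n) = O(n)
Complexity: O(n)

O(n)


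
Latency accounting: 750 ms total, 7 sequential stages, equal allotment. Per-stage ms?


Formula: per_stage = total_budget / stages
per_stage = 750 / 7
per_stage = 107.14 ms

107.14 ms


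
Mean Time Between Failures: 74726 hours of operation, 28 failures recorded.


Formula: MTBF = Total operating time / Number of failures
MTBF = 74726 / 28
MTBF = 2668.79 hours

2668.79 hours


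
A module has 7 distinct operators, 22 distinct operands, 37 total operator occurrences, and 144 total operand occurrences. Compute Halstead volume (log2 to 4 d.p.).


Formula: V = N * log2(η), where N = N1 + N2 and η = η1 + η2
η = 7 + 22 = 29
N = 37 + 144 = 181
log2(29) ≈ 4.8580
V = 181 * 4.8580 = 879.30

879.30


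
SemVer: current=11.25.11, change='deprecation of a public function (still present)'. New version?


Current: 11.25.11
Change category: 'deprecation of a public function (still present)' → minor bump
SemVer rule: minor bump → increment MINOR, reset PATCH to 0 (MAJOR unchanged)
New: 11.26.0

11.26.0


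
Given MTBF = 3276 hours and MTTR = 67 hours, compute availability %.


Availability = MTBF / (MTBF + MTTR)
Availability = 3276 / (3276 + 67)
Availability = 3276 / 3343
Availability = 97.9958%

97.9958%


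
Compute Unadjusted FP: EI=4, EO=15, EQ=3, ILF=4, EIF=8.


UFP = EI*4 + EO*5 + EQ*4 + ILF*10 + EIF*7
UFP = 4*4 + 15*5 + 3*4 + 4*10 + 8*7
UFP = 16 + 75 + 12 + 40 + 56
UFP = 199

199


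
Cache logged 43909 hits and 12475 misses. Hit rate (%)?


Formula: hit rate = hits / (hits + misses) * 100
hit rate = 43909 / (43909 + 12475) * 100
hit rate = 43909 / 56384 * 100
hit rate = 77.87%

77.87%


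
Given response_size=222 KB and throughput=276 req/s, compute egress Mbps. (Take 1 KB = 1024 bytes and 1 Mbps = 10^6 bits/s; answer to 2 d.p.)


Formula: Mbps = payload_bytes * RPS * 8 / 1e6
Payload per request = 222 KB = 222 * 1024 = 227328 bytes
Total bytes/sec = 227328 * 276 = 62742528
Total bits/sec = 62742528 * 8 = 501940224
Mbps = 501940224 / 1e6 = 501.94

501.94 Mbps


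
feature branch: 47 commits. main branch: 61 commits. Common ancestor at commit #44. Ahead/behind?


Common ancestor: commit #44
feature commits after divergence: 47 - 44 = 3
main commits after divergence: 61 - 44 = 17
feature is 3 commits ahead of main
main is 17 commits ahead of feature

feature ahead: 3, main ahead: 17


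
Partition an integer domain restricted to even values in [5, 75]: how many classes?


Constraint: even integers in [5, 75]
Class 1: x < 5 — out-of-range invalid
Class 2: x in [5,75] but odd — wrong type invalid
Class 3: x in [5,75] and even — valid
Class 4: x > 75 — out-of-range invalid
Total equivalence classes: 4

4 equivalence classes


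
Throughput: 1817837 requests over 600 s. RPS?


Formula: throughput = requests / seconds
throughput = 1817837 / 600
throughput = 3029.73 requests/second

3029.73 requests/second


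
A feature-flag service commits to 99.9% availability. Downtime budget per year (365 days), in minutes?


Formula: allowed downtime = period * (100 - SLA) / 100
Period (year (365 days)) = 525600 minutes
Unavailability fraction = (100 - 99.9) / 100
Allowed downtime = 525600 * (100 - 99.9) / 100
Allowed downtime = 525.6 minutes

525.6 minutes


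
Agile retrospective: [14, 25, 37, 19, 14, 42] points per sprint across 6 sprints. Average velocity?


Formula: Avg velocity = Total points / Number of sprints
Points: [14, 25, 37, 19, 14, 42]
Sum = 14 + 25 + 37 + 19 + 14 + 42 = 151
Avg velocity = 151 / 6 = 25.17 points/sprint

25.17 points/sprint


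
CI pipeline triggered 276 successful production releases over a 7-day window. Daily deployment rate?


Formula: deployments per day = releases / days
= 276 / 7
= 39.429 deploys/day
(equivalently, 276.0 deploys/week)

39.429 deploys/day


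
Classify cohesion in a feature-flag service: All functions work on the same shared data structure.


Reasoning: Functions share data
Type: Communicational cohesion

Communicational cohesion


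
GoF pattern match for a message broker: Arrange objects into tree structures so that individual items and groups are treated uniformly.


This matches the Composite pattern

Composite


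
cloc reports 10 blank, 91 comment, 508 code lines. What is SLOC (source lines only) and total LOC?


Total LOC = blank + comment + code
Total LOC = 10 + 91 + 508 = 609
SLOC (source only) = code = 508

Total LOC: 609, SLOC: 508


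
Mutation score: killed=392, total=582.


Mutation score = killed / total * 100
Mutation score = 392 / 582 * 100
Mutation score = 67.35%

67.35%


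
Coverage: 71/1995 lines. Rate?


Coverage = covered / total * 100
Coverage = 71 / 1995 * 100
Coverage = 3.56%

3.56%


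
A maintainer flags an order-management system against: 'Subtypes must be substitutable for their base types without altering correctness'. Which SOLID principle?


This describes the Liskov Substitution Principle (LSP)

Liskov Substitution Principle (LSP)


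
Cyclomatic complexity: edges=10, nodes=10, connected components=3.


Formula: V(G) = E - N + 2P
V(G) = 10 - 10 + 2*3
V(G) = 0 + 6
V(G) = 6

6


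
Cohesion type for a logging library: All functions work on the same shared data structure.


Reasoning: Functions share data
Type: Communicational cohesion

Communicational cohesion


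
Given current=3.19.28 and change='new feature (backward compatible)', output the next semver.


Current: 3.19.28
Change category: 'new feature (backward compatible)' → minor bump
SemVer rule: minor bump → increment MINOR, reset PATCH to 0 (MAJOR unchanged)
New: 3.20.0

3.20.0


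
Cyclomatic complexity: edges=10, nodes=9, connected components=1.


Formula: V(G) = E - N + 2P
V(G) = 10 - 9 + 2*1
V(G) = 1 + 2
V(G) = 3

3


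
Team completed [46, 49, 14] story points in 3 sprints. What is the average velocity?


Formula: Avg velocity = Total points / Number of sprints
Points: [46, 49, 14]
Sum = 46 + 49 + 14 = 109
Avg velocity = 109 / 3 = 36.33 points/sprint

36.33 points/sprint


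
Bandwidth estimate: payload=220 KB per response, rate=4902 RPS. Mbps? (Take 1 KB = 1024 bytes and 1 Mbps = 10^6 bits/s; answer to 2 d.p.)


Formula: Mbps = payload_bytes * RPS * 8 / 1e6
Payload per request = 220 KB = 220 * 1024 = 225280 bytes
Total bytes/sec = 225280 * 4902 = 1104322560
Total bits/sec = 1104322560 * 8 = 8834580480
Mbps = 8834580480 / 1e6 = 8834.58

8834.58 Mbps


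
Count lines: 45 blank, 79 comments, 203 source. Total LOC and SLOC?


Total LOC = blank + comment + code
Total LOC = 45 + 79 + 203 = 327
SLOC (source only) = code = 203

Total LOC: 327, SLOC: 203


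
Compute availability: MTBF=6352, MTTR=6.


Availability = MTBF / (MTBF + MTTR)
Availability = 6352 / (6352 + 6)
Availability = 6352 / 6358
Availability = 99.9056%

99.9056%


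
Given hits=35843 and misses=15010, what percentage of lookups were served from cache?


Formula: hit rate = hits / (hits + misses) * 100
hit rate = 35843 / (35843 + 15010) * 100
hit rate = 35843 / 50853 * 100
hit rate = 70.48%

70.48%


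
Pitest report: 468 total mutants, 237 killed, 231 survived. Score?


Mutation score = killed / total * 100
Mutation score = 237 / 468 * 100
Mutation score = 50.64%

50.64%


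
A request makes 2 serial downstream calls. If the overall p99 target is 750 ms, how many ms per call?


Formula: per_stage = total_budget / stages
per_stage = 750 / 2
per_stage = 375.0 ms

375.0 ms


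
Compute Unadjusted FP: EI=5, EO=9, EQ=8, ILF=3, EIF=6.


UFP = EI*4 + EO*5 + EQ*4 + ILF*10 + EIF*7
UFP = 5*4 + 9*5 + 8*4 + 3*10 + 6*7
UFP = 20 + 45 + 32 + 30 + 42
UFP = 169

169


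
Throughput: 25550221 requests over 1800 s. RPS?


Formula: throughput = requests / seconds
throughput = 25550221 / 1800
throughput = 14194.57 requests/second

14194.57 requests/second


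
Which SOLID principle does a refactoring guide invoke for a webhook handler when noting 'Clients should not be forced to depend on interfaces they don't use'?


This describes the Interface Segregation Principle (ISP)

Interface Segregation Principle (ISP)


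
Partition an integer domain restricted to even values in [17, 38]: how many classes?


Constraint: even integers in [17, 38]
Class 1: x < 17 — out-of-range invalid
Class 2: x in [17,38] but odd — wrong type invalid
Class 3: x in [17,38] and even — valid
Class 4: x > 38 — out-of-range invalid
Total equivalence classes: 4

4 equivalence classes


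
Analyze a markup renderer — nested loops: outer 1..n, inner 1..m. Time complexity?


Reasoning: product of independent bounds
Complexity: O(n*m)

O(n*m)


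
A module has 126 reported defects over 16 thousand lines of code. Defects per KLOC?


Defect density = defects / KLOC
Defect density = 126 / 16
Defect density = 7.875 defects/KLOC

7.875 defects/KLOC


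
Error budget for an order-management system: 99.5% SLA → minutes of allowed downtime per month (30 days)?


Formula: allowed downtime = period * (100 - SLA) / 100
Period (month (30 days)) = 43200 minutes
Unavailability fraction = (100 - 99.5) / 100
Allowed downtime = 43200 * (100 - 99.5) / 100
Allowed downtime = 216.0 minutes

216.0 minutes


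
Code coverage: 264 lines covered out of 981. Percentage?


Coverage = covered / total * 100
Coverage = 264 / 981 * 100
Coverage = 26.91%

26.91%


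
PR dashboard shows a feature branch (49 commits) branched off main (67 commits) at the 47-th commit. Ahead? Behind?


Common ancestor: commit #47
feature commits after divergence: 49 - 47 = 2
main commits after divergence: 67 - 47 = 20
feature is 2 commits ahead of main
main is 20 commits ahead of feature

feature ahead: 2, main ahead: 20


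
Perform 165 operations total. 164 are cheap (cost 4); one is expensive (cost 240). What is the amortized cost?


Formula: Amortized cost = Total cost / Operations
Total cost = (164 * 4) + (1 * 240)
Total cost = 656 + 240 = 896
Amortized = 896 / 165 = 5.4303

5.4303


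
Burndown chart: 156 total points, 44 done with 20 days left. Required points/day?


Formula: Required rate = Remaining points / Days left
Remaining = 156 - 44 = 112 points
Required rate = 112 / 20 = 5.6 points/day

5.6 points/day


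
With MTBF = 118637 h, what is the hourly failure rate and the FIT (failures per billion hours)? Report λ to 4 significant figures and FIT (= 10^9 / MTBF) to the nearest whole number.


Formula: λ = 1 / MTBF; FIT = λ × 1e9 = 1e9 / MTBF
λ = 1 / 118637 ≈ 8.429e-06 failures/hour
FIT = 1e9 / 118637 ≈ 8429 failures per 1e9 hours (nearest whole number)

λ = 8.429e-06 /h, FIT = 8429


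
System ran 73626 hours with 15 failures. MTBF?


Formula: MTBF = Total operating time / Number of failures
MTBF = 73626 / 15
MTBF = 4908.4 hours

4908.4 hours


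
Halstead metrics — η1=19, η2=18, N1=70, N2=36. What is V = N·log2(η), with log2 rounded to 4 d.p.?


Formula: V = N * log2(η), where N = N1 + N2 and η = η1 + η2
η = 19 + 18 = 37
N = 70 + 36 = 106
log2(37) ≈ 5.2095
V = 106 * 5.2095 = 552.21

552.21


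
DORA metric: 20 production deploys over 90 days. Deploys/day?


Formula: deployments per day = releases / days
= 20 / 90
= 0.222 deploys/day
(equivalently, 1.56 deploys/week)

0.222 deploys/day


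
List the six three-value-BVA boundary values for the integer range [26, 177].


Range: [26, 177]
Boundaries: just below min, min, min+1, max-1, max, just above max
Values: [25, 26, 27, 176, 177, 178]

[25, 26, 27, 176, 177, 178]


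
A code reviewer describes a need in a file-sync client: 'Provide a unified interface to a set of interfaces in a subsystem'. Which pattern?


This matches the Facade pattern

Facade


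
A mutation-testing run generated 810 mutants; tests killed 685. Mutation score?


Mutation score = killed / total * 100
Mutation score = 685 / 810 * 100
Mutation score = 84.57%

84.57%


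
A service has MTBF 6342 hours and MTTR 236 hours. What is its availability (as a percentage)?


Availability = MTBF / (MTBF + MTTR)
Availability = 6342 / (6342 + 236)
Availability = 6342 / 6578
Availability = 96.4123%

96.4123%


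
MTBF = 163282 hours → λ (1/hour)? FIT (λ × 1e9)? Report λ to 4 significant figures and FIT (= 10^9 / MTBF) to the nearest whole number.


Formula: λ = 1 / MTBF; FIT = λ × 1e9 = 1e9 / MTBF
λ = 1 / 163282 ≈ 6.124e-06 failures/hour
FIT = 1e9 / 163282 ≈ 6124 failures per 1e9 hours (nearest whole number)

λ = 6.124e-06 /h, FIT = 6124


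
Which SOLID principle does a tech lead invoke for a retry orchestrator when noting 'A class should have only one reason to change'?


This describes the Single Responsibility Principle (SRP)

Single Responsibility Principle (SRP)


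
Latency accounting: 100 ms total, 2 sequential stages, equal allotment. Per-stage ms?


Formula: per_stage = total_budget / stages
per_stage = 100 / 2
per_stage = 50.0 ms

50.0 ms


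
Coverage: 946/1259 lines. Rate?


Coverage = covered / total * 100
Coverage = 946 / 1259 * 100
Coverage = 75.14%

75.14%


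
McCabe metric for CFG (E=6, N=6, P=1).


Formula: V(G) = E - N + 2P
V(G) = 6 - 6 + 2*1
V(G) = 0 + 2
V(G) = 2

2


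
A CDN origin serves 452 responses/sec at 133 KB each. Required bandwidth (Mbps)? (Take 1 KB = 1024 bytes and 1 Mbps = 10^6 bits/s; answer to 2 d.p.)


Formula: Mbps = payload_bytes * RPS * 8 / 1e6
Payload per request = 133 KB = 133 * 1024 = 136192 bytes
Total bytes/sec = 136192 * 452 = 61558784
Total bits/sec = 61558784 * 8 = 492470272
Mbps = 492470272 / 1e6 = 492.47

492.47 Mbps


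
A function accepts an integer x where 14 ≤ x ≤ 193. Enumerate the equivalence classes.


Valid range: [14, 193]
Class 1: x < 14 — invalid
Class 2: 14 ≤ x ≤ 193 — valid
Class 3: x > 193 — invalid
Total equivalence classes: 3

3 equivalence classes


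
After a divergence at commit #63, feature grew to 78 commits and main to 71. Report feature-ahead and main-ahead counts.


Common ancestor: commit #63
feature commits after divergence: 78 - 63 = 15
main commits after divergence: 71 - 63 = 8
feature is 15 commits ahead of main
main is 8 commits ahead of feature

feature ahead: 15, main ahead: 8


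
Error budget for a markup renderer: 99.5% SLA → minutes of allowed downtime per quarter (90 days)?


Formula: allowed downtime = period * (100 - SLA) / 100
Period (quarter (90 days)) = 129600 minutes
Unavailability fraction = (100 - 99.5) / 100
Allowed downtime = 129600 * (100 - 99.5) / 100
Allowed downtime = 648.0 minutes

648.0 minutes


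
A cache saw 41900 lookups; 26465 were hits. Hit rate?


Formula: hit rate = hits / (hits + misses) * 100
hit rate = 26465 / (26465 + 15435) * 100
hit rate = 26465 / 41900 * 100
hit rate = 63.16%

63.16%


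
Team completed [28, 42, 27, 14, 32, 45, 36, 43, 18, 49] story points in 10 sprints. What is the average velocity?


Formula: Avg velocity = Total points / Number of sprints
Points: [28, 42, 27, 14, 32, 45, 36, 43, 18, 49]
Sum = 28 + 42 + 27 + 14 + 32 + 45 + 36 + 43 + 18 + 49 = 334
Avg velocity = 334 / 10 = 33.4 points/sprint

33.4 points/sprint


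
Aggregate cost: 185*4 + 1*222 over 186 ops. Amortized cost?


Formula: Amortized cost = Total cost / Operations
Total cost = (185 * 4) + (1 * 222)
Total cost = 740 + 222 = 962
Amortized = 962 / 186 = 5.172

5.172


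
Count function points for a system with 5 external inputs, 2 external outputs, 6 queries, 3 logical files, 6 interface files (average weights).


UFP = EI*4 + EO*5 + EQ*4 + ILF*10 + EIF*7
UFP = 5*4 + 2*5 + 6*4 + 3*10 + 6*7
UFP = 20 + 10 + 24 + 30 + 42
UFP = 126

126


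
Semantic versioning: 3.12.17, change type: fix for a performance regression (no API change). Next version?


Current: 3.12.17
Change category: 'fix for a performance regression (no API change)' → patch bump
SemVer rule: patch bump → increment PATCH (MAJOR and MINOR unchanged)
New: 3.12.18

3.12.18


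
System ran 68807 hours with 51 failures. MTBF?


Formula: MTBF = Total operating time / Number of failures
MTBF = 68807 / 51
MTBF = 1349.16 hours

1349.16 hours


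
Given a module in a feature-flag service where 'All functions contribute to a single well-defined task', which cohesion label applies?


Reasoning: Best: single purpose
Type: Functional cohesion

Functional cohesion


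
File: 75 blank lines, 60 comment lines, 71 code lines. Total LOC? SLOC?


Total LOC = blank + comment + code
Total LOC = 75 + 60 + 71 = 206
SLOC (source only) = code = 71

Total LOC: 206, SLOC: 71


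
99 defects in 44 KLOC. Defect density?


Defect density = defects / KLOC
Defect density = 99 / 44
Defect density = 2.25 defects/KLOC

2.25 defects/KLOC


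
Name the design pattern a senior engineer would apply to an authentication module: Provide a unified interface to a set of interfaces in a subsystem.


This matches the Facade pattern

Facade


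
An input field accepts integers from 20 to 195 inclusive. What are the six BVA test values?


Range: [20, 195]
Boundaries: just below min, min, min+1, max-1, max, just above max
Values: [19, 20, 21, 194, 195, 196]

[19, 20, 21, 194, 195, 196]


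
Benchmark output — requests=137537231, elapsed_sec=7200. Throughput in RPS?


Formula: throughput = requests / seconds
throughput = 137537231 / 7200
throughput = 19102.39 requests/second

19102.39 requests/second


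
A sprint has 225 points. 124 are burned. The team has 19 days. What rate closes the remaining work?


Formula: Required rate = Remaining points / Days left
Remaining = 225 - 124 = 101 points
Required rate = 101 / 19 = 5.32 points/day

5.32 points/day


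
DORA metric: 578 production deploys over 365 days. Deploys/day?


Formula: deployments per day = releases / days
= 578 / 365
= 1.584 deploys/day
(equivalently, 11.08 deploys/week)

1.584 deploys/day


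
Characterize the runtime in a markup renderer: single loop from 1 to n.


Reasoning: one pass through n items
Complexity: O(n)

O(n)
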